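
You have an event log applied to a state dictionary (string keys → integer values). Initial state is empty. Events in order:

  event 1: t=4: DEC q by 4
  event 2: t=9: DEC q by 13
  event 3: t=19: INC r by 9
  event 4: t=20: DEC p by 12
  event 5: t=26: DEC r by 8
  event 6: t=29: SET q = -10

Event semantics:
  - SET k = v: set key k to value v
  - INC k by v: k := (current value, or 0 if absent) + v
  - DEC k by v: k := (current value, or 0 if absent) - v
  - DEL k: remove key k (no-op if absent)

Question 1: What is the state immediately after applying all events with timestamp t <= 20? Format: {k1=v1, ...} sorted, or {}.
Answer: {p=-12, q=-17, r=9}

Derivation:
Apply events with t <= 20 (4 events):
  after event 1 (t=4: DEC q by 4): {q=-4}
  after event 2 (t=9: DEC q by 13): {q=-17}
  after event 3 (t=19: INC r by 9): {q=-17, r=9}
  after event 4 (t=20: DEC p by 12): {p=-12, q=-17, r=9}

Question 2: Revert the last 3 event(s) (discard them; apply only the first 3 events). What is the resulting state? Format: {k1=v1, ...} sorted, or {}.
Keep first 3 events (discard last 3):
  after event 1 (t=4: DEC q by 4): {q=-4}
  after event 2 (t=9: DEC q by 13): {q=-17}
  after event 3 (t=19: INC r by 9): {q=-17, r=9}

Answer: {q=-17, r=9}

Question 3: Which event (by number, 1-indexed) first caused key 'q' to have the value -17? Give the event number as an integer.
Looking for first event where q becomes -17:
  event 1: q = -4
  event 2: q -4 -> -17  <-- first match

Answer: 2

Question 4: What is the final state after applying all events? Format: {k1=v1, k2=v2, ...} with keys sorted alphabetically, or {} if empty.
Answer: {p=-12, q=-10, r=1}

Derivation:
  after event 1 (t=4: DEC q by 4): {q=-4}
  after event 2 (t=9: DEC q by 13): {q=-17}
  after event 3 (t=19: INC r by 9): {q=-17, r=9}
  after event 4 (t=20: DEC p by 12): {p=-12, q=-17, r=9}
  after event 5 (t=26: DEC r by 8): {p=-12, q=-17, r=1}
  after event 6 (t=29: SET q = -10): {p=-12, q=-10, r=1}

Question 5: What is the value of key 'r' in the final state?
Track key 'r' through all 6 events:
  event 1 (t=4: DEC q by 4): r unchanged
  event 2 (t=9: DEC q by 13): r unchanged
  event 3 (t=19: INC r by 9): r (absent) -> 9
  event 4 (t=20: DEC p by 12): r unchanged
  event 5 (t=26: DEC r by 8): r 9 -> 1
  event 6 (t=29: SET q = -10): r unchanged
Final: r = 1

Answer: 1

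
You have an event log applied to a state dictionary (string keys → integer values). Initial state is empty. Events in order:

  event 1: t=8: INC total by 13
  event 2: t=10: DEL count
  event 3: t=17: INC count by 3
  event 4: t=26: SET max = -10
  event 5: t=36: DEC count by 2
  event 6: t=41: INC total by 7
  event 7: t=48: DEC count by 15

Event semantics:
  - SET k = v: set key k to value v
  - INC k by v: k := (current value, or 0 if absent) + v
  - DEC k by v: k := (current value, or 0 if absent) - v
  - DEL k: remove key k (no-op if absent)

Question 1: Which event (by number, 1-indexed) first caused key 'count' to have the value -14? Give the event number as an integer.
Answer: 7

Derivation:
Looking for first event where count becomes -14:
  event 3: count = 3
  event 4: count = 3
  event 5: count = 1
  event 6: count = 1
  event 7: count 1 -> -14  <-- first match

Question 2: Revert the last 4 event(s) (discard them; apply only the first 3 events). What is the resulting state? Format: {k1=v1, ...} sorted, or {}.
Answer: {count=3, total=13}

Derivation:
Keep first 3 events (discard last 4):
  after event 1 (t=8: INC total by 13): {total=13}
  after event 2 (t=10: DEL count): {total=13}
  after event 3 (t=17: INC count by 3): {count=3, total=13}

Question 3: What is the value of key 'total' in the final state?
Track key 'total' through all 7 events:
  event 1 (t=8: INC total by 13): total (absent) -> 13
  event 2 (t=10: DEL count): total unchanged
  event 3 (t=17: INC count by 3): total unchanged
  event 4 (t=26: SET max = -10): total unchanged
  event 5 (t=36: DEC count by 2): total unchanged
  event 6 (t=41: INC total by 7): total 13 -> 20
  event 7 (t=48: DEC count by 15): total unchanged
Final: total = 20

Answer: 20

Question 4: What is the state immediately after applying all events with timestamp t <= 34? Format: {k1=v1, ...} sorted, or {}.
Apply events with t <= 34 (4 events):
  after event 1 (t=8: INC total by 13): {total=13}
  after event 2 (t=10: DEL count): {total=13}
  after event 3 (t=17: INC count by 3): {count=3, total=13}
  after event 4 (t=26: SET max = -10): {count=3, max=-10, total=13}

Answer: {count=3, max=-10, total=13}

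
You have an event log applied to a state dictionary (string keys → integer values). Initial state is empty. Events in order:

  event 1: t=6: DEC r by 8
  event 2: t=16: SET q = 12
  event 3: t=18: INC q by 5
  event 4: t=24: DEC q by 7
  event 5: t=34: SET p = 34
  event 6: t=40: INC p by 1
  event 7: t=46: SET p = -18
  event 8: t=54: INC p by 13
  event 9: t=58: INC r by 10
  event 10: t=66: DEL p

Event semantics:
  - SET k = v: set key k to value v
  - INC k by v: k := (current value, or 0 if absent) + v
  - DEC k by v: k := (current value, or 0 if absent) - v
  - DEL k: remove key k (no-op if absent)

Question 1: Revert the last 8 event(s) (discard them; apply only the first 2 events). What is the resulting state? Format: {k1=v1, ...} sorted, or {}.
Keep first 2 events (discard last 8):
  after event 1 (t=6: DEC r by 8): {r=-8}
  after event 2 (t=16: SET q = 12): {q=12, r=-8}

Answer: {q=12, r=-8}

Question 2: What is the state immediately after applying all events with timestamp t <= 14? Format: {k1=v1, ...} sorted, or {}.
Apply events with t <= 14 (1 events):
  after event 1 (t=6: DEC r by 8): {r=-8}

Answer: {r=-8}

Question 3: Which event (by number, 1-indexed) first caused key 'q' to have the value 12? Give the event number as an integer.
Looking for first event where q becomes 12:
  event 2: q (absent) -> 12  <-- first match

Answer: 2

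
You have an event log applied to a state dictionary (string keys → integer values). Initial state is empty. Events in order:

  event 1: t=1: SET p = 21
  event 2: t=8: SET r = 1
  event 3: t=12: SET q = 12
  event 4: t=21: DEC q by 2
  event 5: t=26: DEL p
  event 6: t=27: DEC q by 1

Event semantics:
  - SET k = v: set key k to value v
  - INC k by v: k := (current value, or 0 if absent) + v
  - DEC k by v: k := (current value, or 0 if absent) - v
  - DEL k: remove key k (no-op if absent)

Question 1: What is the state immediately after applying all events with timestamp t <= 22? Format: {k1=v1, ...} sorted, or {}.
Answer: {p=21, q=10, r=1}

Derivation:
Apply events with t <= 22 (4 events):
  after event 1 (t=1: SET p = 21): {p=21}
  after event 2 (t=8: SET r = 1): {p=21, r=1}
  after event 3 (t=12: SET q = 12): {p=21, q=12, r=1}
  after event 4 (t=21: DEC q by 2): {p=21, q=10, r=1}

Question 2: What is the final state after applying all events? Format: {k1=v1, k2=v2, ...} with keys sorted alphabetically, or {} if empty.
Answer: {q=9, r=1}

Derivation:
  after event 1 (t=1: SET p = 21): {p=21}
  after event 2 (t=8: SET r = 1): {p=21, r=1}
  after event 3 (t=12: SET q = 12): {p=21, q=12, r=1}
  after event 4 (t=21: DEC q by 2): {p=21, q=10, r=1}
  after event 5 (t=26: DEL p): {q=10, r=1}
  after event 6 (t=27: DEC q by 1): {q=9, r=1}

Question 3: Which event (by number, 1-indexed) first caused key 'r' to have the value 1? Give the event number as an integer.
Looking for first event where r becomes 1:
  event 2: r (absent) -> 1  <-- first match

Answer: 2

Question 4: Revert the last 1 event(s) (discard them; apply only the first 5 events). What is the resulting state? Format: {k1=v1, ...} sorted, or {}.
Answer: {q=10, r=1}

Derivation:
Keep first 5 events (discard last 1):
  after event 1 (t=1: SET p = 21): {p=21}
  after event 2 (t=8: SET r = 1): {p=21, r=1}
  after event 3 (t=12: SET q = 12): {p=21, q=12, r=1}
  after event 4 (t=21: DEC q by 2): {p=21, q=10, r=1}
  after event 5 (t=26: DEL p): {q=10, r=1}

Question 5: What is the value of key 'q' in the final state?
Track key 'q' through all 6 events:
  event 1 (t=1: SET p = 21): q unchanged
  event 2 (t=8: SET r = 1): q unchanged
  event 3 (t=12: SET q = 12): q (absent) -> 12
  event 4 (t=21: DEC q by 2): q 12 -> 10
  event 5 (t=26: DEL p): q unchanged
  event 6 (t=27: DEC q by 1): q 10 -> 9
Final: q = 9

Answer: 9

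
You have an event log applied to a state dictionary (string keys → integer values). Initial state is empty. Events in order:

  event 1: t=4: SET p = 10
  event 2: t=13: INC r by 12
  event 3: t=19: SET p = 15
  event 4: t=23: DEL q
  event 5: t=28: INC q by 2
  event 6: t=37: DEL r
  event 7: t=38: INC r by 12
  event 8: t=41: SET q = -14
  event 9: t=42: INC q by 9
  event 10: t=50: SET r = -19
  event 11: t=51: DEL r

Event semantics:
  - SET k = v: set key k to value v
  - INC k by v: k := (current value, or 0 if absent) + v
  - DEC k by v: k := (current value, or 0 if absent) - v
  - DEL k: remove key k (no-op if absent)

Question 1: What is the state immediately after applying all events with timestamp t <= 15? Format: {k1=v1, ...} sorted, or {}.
Apply events with t <= 15 (2 events):
  after event 1 (t=4: SET p = 10): {p=10}
  after event 2 (t=13: INC r by 12): {p=10, r=12}

Answer: {p=10, r=12}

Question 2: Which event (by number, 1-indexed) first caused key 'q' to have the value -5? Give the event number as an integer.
Looking for first event where q becomes -5:
  event 5: q = 2
  event 6: q = 2
  event 7: q = 2
  event 8: q = -14
  event 9: q -14 -> -5  <-- first match

Answer: 9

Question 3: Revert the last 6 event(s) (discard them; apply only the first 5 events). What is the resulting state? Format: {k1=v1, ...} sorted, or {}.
Answer: {p=15, q=2, r=12}

Derivation:
Keep first 5 events (discard last 6):
  after event 1 (t=4: SET p = 10): {p=10}
  after event 2 (t=13: INC r by 12): {p=10, r=12}
  after event 3 (t=19: SET p = 15): {p=15, r=12}
  after event 4 (t=23: DEL q): {p=15, r=12}
  after event 5 (t=28: INC q by 2): {p=15, q=2, r=12}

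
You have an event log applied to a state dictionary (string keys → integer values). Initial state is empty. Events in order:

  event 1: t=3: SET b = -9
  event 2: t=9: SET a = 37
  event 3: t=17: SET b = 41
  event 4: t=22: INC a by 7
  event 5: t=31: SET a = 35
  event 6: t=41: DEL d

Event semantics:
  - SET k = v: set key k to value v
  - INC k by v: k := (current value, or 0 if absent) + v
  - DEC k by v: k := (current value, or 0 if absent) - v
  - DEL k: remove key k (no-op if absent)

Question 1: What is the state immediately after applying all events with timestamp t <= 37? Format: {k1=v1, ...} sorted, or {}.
Apply events with t <= 37 (5 events):
  after event 1 (t=3: SET b = -9): {b=-9}
  after event 2 (t=9: SET a = 37): {a=37, b=-9}
  after event 3 (t=17: SET b = 41): {a=37, b=41}
  after event 4 (t=22: INC a by 7): {a=44, b=41}
  after event 5 (t=31: SET a = 35): {a=35, b=41}

Answer: {a=35, b=41}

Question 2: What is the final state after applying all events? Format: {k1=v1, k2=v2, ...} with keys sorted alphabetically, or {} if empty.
  after event 1 (t=3: SET b = -9): {b=-9}
  after event 2 (t=9: SET a = 37): {a=37, b=-9}
  after event 3 (t=17: SET b = 41): {a=37, b=41}
  after event 4 (t=22: INC a by 7): {a=44, b=41}
  after event 5 (t=31: SET a = 35): {a=35, b=41}
  after event 6 (t=41: DEL d): {a=35, b=41}

Answer: {a=35, b=41}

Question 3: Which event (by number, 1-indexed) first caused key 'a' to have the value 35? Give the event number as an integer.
Answer: 5

Derivation:
Looking for first event where a becomes 35:
  event 2: a = 37
  event 3: a = 37
  event 4: a = 44
  event 5: a 44 -> 35  <-- first match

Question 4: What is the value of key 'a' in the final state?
Answer: 35

Derivation:
Track key 'a' through all 6 events:
  event 1 (t=3: SET b = -9): a unchanged
  event 2 (t=9: SET a = 37): a (absent) -> 37
  event 3 (t=17: SET b = 41): a unchanged
  event 4 (t=22: INC a by 7): a 37 -> 44
  event 5 (t=31: SET a = 35): a 44 -> 35
  event 6 (t=41: DEL d): a unchanged
Final: a = 35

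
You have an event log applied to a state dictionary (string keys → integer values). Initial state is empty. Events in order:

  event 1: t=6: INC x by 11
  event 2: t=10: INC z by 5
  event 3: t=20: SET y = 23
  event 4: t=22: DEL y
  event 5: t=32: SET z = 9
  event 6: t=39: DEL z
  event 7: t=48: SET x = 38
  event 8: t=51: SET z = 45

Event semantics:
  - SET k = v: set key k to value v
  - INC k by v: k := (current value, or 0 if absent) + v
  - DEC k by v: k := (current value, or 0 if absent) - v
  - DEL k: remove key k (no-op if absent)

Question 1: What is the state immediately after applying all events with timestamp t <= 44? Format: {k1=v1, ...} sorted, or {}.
Answer: {x=11}

Derivation:
Apply events with t <= 44 (6 events):
  after event 1 (t=6: INC x by 11): {x=11}
  after event 2 (t=10: INC z by 5): {x=11, z=5}
  after event 3 (t=20: SET y = 23): {x=11, y=23, z=5}
  after event 4 (t=22: DEL y): {x=11, z=5}
  after event 5 (t=32: SET z = 9): {x=11, z=9}
  after event 6 (t=39: DEL z): {x=11}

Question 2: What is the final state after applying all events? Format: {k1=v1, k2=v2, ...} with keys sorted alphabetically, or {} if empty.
Answer: {x=38, z=45}

Derivation:
  after event 1 (t=6: INC x by 11): {x=11}
  after event 2 (t=10: INC z by 5): {x=11, z=5}
  after event 3 (t=20: SET y = 23): {x=11, y=23, z=5}
  after event 4 (t=22: DEL y): {x=11, z=5}
  after event 5 (t=32: SET z = 9): {x=11, z=9}
  after event 6 (t=39: DEL z): {x=11}
  after event 7 (t=48: SET x = 38): {x=38}
  after event 8 (t=51: SET z = 45): {x=38, z=45}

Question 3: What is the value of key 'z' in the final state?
Answer: 45

Derivation:
Track key 'z' through all 8 events:
  event 1 (t=6: INC x by 11): z unchanged
  event 2 (t=10: INC z by 5): z (absent) -> 5
  event 3 (t=20: SET y = 23): z unchanged
  event 4 (t=22: DEL y): z unchanged
  event 5 (t=32: SET z = 9): z 5 -> 9
  event 6 (t=39: DEL z): z 9 -> (absent)
  event 7 (t=48: SET x = 38): z unchanged
  event 8 (t=51: SET z = 45): z (absent) -> 45
Final: z = 45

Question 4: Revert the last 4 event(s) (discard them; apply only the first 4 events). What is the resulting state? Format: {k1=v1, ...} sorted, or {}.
Keep first 4 events (discard last 4):
  after event 1 (t=6: INC x by 11): {x=11}
  after event 2 (t=10: INC z by 5): {x=11, z=5}
  after event 3 (t=20: SET y = 23): {x=11, y=23, z=5}
  after event 4 (t=22: DEL y): {x=11, z=5}

Answer: {x=11, z=5}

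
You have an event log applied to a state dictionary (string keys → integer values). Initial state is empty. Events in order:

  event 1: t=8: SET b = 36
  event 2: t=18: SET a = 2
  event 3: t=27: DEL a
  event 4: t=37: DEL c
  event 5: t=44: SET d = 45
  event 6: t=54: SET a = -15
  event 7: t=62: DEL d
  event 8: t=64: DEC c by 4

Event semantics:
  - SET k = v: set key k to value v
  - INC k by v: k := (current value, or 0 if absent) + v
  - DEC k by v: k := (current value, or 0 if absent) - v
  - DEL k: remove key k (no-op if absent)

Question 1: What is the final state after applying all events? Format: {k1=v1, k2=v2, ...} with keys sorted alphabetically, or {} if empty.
  after event 1 (t=8: SET b = 36): {b=36}
  after event 2 (t=18: SET a = 2): {a=2, b=36}
  after event 3 (t=27: DEL a): {b=36}
  after event 4 (t=37: DEL c): {b=36}
  after event 5 (t=44: SET d = 45): {b=36, d=45}
  after event 6 (t=54: SET a = -15): {a=-15, b=36, d=45}
  after event 7 (t=62: DEL d): {a=-15, b=36}
  after event 8 (t=64: DEC c by 4): {a=-15, b=36, c=-4}

Answer: {a=-15, b=36, c=-4}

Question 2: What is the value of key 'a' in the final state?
Track key 'a' through all 8 events:
  event 1 (t=8: SET b = 36): a unchanged
  event 2 (t=18: SET a = 2): a (absent) -> 2
  event 3 (t=27: DEL a): a 2 -> (absent)
  event 4 (t=37: DEL c): a unchanged
  event 5 (t=44: SET d = 45): a unchanged
  event 6 (t=54: SET a = -15): a (absent) -> -15
  event 7 (t=62: DEL d): a unchanged
  event 8 (t=64: DEC c by 4): a unchanged
Final: a = -15

Answer: -15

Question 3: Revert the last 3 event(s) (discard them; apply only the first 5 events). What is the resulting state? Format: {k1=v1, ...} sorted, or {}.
Answer: {b=36, d=45}

Derivation:
Keep first 5 events (discard last 3):
  after event 1 (t=8: SET b = 36): {b=36}
  after event 2 (t=18: SET a = 2): {a=2, b=36}
  after event 3 (t=27: DEL a): {b=36}
  after event 4 (t=37: DEL c): {b=36}
  after event 5 (t=44: SET d = 45): {b=36, d=45}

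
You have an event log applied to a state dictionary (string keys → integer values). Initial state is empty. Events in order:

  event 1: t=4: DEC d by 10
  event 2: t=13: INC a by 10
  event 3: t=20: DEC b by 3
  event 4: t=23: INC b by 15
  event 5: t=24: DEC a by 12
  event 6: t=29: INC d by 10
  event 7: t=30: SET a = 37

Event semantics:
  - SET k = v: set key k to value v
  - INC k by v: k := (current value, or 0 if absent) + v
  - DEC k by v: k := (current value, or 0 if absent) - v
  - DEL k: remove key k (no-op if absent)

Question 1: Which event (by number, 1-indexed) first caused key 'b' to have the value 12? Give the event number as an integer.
Looking for first event where b becomes 12:
  event 3: b = -3
  event 4: b -3 -> 12  <-- first match

Answer: 4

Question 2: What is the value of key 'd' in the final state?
Track key 'd' through all 7 events:
  event 1 (t=4: DEC d by 10): d (absent) -> -10
  event 2 (t=13: INC a by 10): d unchanged
  event 3 (t=20: DEC b by 3): d unchanged
  event 4 (t=23: INC b by 15): d unchanged
  event 5 (t=24: DEC a by 12): d unchanged
  event 6 (t=29: INC d by 10): d -10 -> 0
  event 7 (t=30: SET a = 37): d unchanged
Final: d = 0

Answer: 0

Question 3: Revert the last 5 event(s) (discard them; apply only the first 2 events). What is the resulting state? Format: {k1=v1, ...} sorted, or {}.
Keep first 2 events (discard last 5):
  after event 1 (t=4: DEC d by 10): {d=-10}
  after event 2 (t=13: INC a by 10): {a=10, d=-10}

Answer: {a=10, d=-10}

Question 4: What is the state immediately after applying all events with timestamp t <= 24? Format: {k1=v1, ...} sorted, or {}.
Answer: {a=-2, b=12, d=-10}

Derivation:
Apply events with t <= 24 (5 events):
  after event 1 (t=4: DEC d by 10): {d=-10}
  after event 2 (t=13: INC a by 10): {a=10, d=-10}
  after event 3 (t=20: DEC b by 3): {a=10, b=-3, d=-10}
  after event 4 (t=23: INC b by 15): {a=10, b=12, d=-10}
  after event 5 (t=24: DEC a by 12): {a=-2, b=12, d=-10}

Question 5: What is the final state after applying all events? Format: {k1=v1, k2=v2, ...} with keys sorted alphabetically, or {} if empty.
Answer: {a=37, b=12, d=0}

Derivation:
  after event 1 (t=4: DEC d by 10): {d=-10}
  after event 2 (t=13: INC a by 10): {a=10, d=-10}
  after event 3 (t=20: DEC b by 3): {a=10, b=-3, d=-10}
  after event 4 (t=23: INC b by 15): {a=10, b=12, d=-10}
  after event 5 (t=24: DEC a by 12): {a=-2, b=12, d=-10}
  after event 6 (t=29: INC d by 10): {a=-2, b=12, d=0}
  after event 7 (t=30: SET a = 37): {a=37, b=12, d=0}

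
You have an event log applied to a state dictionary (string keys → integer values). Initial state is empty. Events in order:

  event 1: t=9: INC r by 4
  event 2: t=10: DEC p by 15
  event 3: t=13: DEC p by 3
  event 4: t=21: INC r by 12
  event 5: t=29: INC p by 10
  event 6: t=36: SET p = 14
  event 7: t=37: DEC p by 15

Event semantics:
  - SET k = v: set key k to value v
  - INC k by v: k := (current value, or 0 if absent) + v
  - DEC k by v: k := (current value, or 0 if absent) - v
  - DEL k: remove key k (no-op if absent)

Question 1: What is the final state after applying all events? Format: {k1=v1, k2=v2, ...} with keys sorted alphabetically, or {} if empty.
Answer: {p=-1, r=16}

Derivation:
  after event 1 (t=9: INC r by 4): {r=4}
  after event 2 (t=10: DEC p by 15): {p=-15, r=4}
  after event 3 (t=13: DEC p by 3): {p=-18, r=4}
  after event 4 (t=21: INC r by 12): {p=-18, r=16}
  after event 5 (t=29: INC p by 10): {p=-8, r=16}
  after event 6 (t=36: SET p = 14): {p=14, r=16}
  after event 7 (t=37: DEC p by 15): {p=-1, r=16}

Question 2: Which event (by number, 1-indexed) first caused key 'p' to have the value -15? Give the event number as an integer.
Looking for first event where p becomes -15:
  event 2: p (absent) -> -15  <-- first match

Answer: 2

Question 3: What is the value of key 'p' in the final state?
Answer: -1

Derivation:
Track key 'p' through all 7 events:
  event 1 (t=9: INC r by 4): p unchanged
  event 2 (t=10: DEC p by 15): p (absent) -> -15
  event 3 (t=13: DEC p by 3): p -15 -> -18
  event 4 (t=21: INC r by 12): p unchanged
  event 5 (t=29: INC p by 10): p -18 -> -8
  event 6 (t=36: SET p = 14): p -8 -> 14
  event 7 (t=37: DEC p by 15): p 14 -> -1
Final: p = -1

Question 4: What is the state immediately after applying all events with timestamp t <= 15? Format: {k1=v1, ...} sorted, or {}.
Answer: {p=-18, r=4}

Derivation:
Apply events with t <= 15 (3 events):
  after event 1 (t=9: INC r by 4): {r=4}
  after event 2 (t=10: DEC p by 15): {p=-15, r=4}
  after event 3 (t=13: DEC p by 3): {p=-18, r=4}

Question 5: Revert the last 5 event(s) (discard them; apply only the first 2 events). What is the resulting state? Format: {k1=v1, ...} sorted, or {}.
Keep first 2 events (discard last 5):
  after event 1 (t=9: INC r by 4): {r=4}
  after event 2 (t=10: DEC p by 15): {p=-15, r=4}

Answer: {p=-15, r=4}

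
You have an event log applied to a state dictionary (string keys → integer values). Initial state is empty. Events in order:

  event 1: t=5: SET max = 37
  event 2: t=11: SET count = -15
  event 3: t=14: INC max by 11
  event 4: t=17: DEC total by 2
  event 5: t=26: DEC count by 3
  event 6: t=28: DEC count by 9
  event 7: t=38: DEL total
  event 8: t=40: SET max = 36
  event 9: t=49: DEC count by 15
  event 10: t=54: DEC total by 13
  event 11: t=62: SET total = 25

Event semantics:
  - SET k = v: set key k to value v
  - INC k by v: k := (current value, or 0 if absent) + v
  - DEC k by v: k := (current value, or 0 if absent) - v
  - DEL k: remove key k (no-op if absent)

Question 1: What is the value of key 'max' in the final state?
Answer: 36

Derivation:
Track key 'max' through all 11 events:
  event 1 (t=5: SET max = 37): max (absent) -> 37
  event 2 (t=11: SET count = -15): max unchanged
  event 3 (t=14: INC max by 11): max 37 -> 48
  event 4 (t=17: DEC total by 2): max unchanged
  event 5 (t=26: DEC count by 3): max unchanged
  event 6 (t=28: DEC count by 9): max unchanged
  event 7 (t=38: DEL total): max unchanged
  event 8 (t=40: SET max = 36): max 48 -> 36
  event 9 (t=49: DEC count by 15): max unchanged
  event 10 (t=54: DEC total by 13): max unchanged
  event 11 (t=62: SET total = 25): max unchanged
Final: max = 36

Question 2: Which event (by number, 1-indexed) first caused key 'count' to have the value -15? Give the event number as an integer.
Answer: 2

Derivation:
Looking for first event where count becomes -15:
  event 2: count (absent) -> -15  <-- first match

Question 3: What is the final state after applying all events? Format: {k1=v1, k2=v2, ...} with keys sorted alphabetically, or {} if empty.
Answer: {count=-42, max=36, total=25}

Derivation:
  after event 1 (t=5: SET max = 37): {max=37}
  after event 2 (t=11: SET count = -15): {count=-15, max=37}
  after event 3 (t=14: INC max by 11): {count=-15, max=48}
  after event 4 (t=17: DEC total by 2): {count=-15, max=48, total=-2}
  after event 5 (t=26: DEC count by 3): {count=-18, max=48, total=-2}
  after event 6 (t=28: DEC count by 9): {count=-27, max=48, total=-2}
  after event 7 (t=38: DEL total): {count=-27, max=48}
  after event 8 (t=40: SET max = 36): {count=-27, max=36}
  after event 9 (t=49: DEC count by 15): {count=-42, max=36}
  after event 10 (t=54: DEC total by 13): {count=-42, max=36, total=-13}
  after event 11 (t=62: SET total = 25): {count=-42, max=36, total=25}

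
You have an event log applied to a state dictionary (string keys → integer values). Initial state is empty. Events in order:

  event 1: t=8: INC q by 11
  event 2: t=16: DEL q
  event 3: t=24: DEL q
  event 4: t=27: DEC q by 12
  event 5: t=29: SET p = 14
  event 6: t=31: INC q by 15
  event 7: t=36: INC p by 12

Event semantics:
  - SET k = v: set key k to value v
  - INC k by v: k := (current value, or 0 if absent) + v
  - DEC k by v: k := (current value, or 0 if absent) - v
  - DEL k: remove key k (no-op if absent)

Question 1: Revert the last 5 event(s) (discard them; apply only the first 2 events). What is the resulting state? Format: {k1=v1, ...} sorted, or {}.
Answer: {}

Derivation:
Keep first 2 events (discard last 5):
  after event 1 (t=8: INC q by 11): {q=11}
  after event 2 (t=16: DEL q): {}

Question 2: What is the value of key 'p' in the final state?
Answer: 26

Derivation:
Track key 'p' through all 7 events:
  event 1 (t=8: INC q by 11): p unchanged
  event 2 (t=16: DEL q): p unchanged
  event 3 (t=24: DEL q): p unchanged
  event 4 (t=27: DEC q by 12): p unchanged
  event 5 (t=29: SET p = 14): p (absent) -> 14
  event 6 (t=31: INC q by 15): p unchanged
  event 7 (t=36: INC p by 12): p 14 -> 26
Final: p = 26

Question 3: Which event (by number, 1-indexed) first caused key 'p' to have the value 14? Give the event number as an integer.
Looking for first event where p becomes 14:
  event 5: p (absent) -> 14  <-- first match

Answer: 5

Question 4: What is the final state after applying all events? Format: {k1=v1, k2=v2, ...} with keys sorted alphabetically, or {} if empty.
Answer: {p=26, q=3}

Derivation:
  after event 1 (t=8: INC q by 11): {q=11}
  after event 2 (t=16: DEL q): {}
  after event 3 (t=24: DEL q): {}
  after event 4 (t=27: DEC q by 12): {q=-12}
  after event 5 (t=29: SET p = 14): {p=14, q=-12}
  after event 6 (t=31: INC q by 15): {p=14, q=3}
  after event 7 (t=36: INC p by 12): {p=26, q=3}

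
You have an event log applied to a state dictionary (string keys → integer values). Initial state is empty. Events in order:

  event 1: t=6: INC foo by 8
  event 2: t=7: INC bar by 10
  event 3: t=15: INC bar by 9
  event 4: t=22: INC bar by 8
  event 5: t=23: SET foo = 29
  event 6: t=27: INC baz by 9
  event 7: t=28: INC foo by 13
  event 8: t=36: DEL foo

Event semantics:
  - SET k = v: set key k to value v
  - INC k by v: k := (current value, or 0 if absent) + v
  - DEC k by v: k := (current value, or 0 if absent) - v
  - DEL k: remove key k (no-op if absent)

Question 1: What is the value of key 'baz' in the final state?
Track key 'baz' through all 8 events:
  event 1 (t=6: INC foo by 8): baz unchanged
  event 2 (t=7: INC bar by 10): baz unchanged
  event 3 (t=15: INC bar by 9): baz unchanged
  event 4 (t=22: INC bar by 8): baz unchanged
  event 5 (t=23: SET foo = 29): baz unchanged
  event 6 (t=27: INC baz by 9): baz (absent) -> 9
  event 7 (t=28: INC foo by 13): baz unchanged
  event 8 (t=36: DEL foo): baz unchanged
Final: baz = 9

Answer: 9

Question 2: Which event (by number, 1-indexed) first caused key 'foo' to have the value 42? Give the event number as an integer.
Answer: 7

Derivation:
Looking for first event where foo becomes 42:
  event 1: foo = 8
  event 2: foo = 8
  event 3: foo = 8
  event 4: foo = 8
  event 5: foo = 29
  event 6: foo = 29
  event 7: foo 29 -> 42  <-- first match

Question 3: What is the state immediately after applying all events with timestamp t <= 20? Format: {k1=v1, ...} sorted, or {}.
Apply events with t <= 20 (3 events):
  after event 1 (t=6: INC foo by 8): {foo=8}
  after event 2 (t=7: INC bar by 10): {bar=10, foo=8}
  after event 3 (t=15: INC bar by 9): {bar=19, foo=8}

Answer: {bar=19, foo=8}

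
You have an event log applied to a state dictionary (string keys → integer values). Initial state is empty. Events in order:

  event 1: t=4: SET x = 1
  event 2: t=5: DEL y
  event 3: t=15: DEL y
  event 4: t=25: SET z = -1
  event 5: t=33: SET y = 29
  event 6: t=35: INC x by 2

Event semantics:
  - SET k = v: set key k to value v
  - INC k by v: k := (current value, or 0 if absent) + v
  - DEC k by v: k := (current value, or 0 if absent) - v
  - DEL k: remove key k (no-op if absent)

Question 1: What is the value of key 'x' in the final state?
Answer: 3

Derivation:
Track key 'x' through all 6 events:
  event 1 (t=4: SET x = 1): x (absent) -> 1
  event 2 (t=5: DEL y): x unchanged
  event 3 (t=15: DEL y): x unchanged
  event 4 (t=25: SET z = -1): x unchanged
  event 5 (t=33: SET y = 29): x unchanged
  event 6 (t=35: INC x by 2): x 1 -> 3
Final: x = 3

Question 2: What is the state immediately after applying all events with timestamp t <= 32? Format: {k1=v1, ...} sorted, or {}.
Apply events with t <= 32 (4 events):
  after event 1 (t=4: SET x = 1): {x=1}
  after event 2 (t=5: DEL y): {x=1}
  after event 3 (t=15: DEL y): {x=1}
  after event 4 (t=25: SET z = -1): {x=1, z=-1}

Answer: {x=1, z=-1}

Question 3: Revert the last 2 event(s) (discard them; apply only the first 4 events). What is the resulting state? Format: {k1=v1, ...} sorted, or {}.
Keep first 4 events (discard last 2):
  after event 1 (t=4: SET x = 1): {x=1}
  after event 2 (t=5: DEL y): {x=1}
  after event 3 (t=15: DEL y): {x=1}
  after event 4 (t=25: SET z = -1): {x=1, z=-1}

Answer: {x=1, z=-1}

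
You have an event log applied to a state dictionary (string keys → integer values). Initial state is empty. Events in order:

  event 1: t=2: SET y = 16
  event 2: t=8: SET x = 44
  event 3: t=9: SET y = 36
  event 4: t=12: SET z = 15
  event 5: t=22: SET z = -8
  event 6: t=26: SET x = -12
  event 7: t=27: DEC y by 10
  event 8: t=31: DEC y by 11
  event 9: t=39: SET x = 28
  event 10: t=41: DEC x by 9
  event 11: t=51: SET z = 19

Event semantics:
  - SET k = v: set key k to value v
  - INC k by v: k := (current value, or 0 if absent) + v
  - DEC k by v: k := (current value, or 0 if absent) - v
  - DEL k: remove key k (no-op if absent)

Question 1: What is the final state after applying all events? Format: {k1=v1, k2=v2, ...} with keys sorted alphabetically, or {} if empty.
Answer: {x=19, y=15, z=19}

Derivation:
  after event 1 (t=2: SET y = 16): {y=16}
  after event 2 (t=8: SET x = 44): {x=44, y=16}
  after event 3 (t=9: SET y = 36): {x=44, y=36}
  after event 4 (t=12: SET z = 15): {x=44, y=36, z=15}
  after event 5 (t=22: SET z = -8): {x=44, y=36, z=-8}
  after event 6 (t=26: SET x = -12): {x=-12, y=36, z=-8}
  after event 7 (t=27: DEC y by 10): {x=-12, y=26, z=-8}
  after event 8 (t=31: DEC y by 11): {x=-12, y=15, z=-8}
  after event 9 (t=39: SET x = 28): {x=28, y=15, z=-8}
  after event 10 (t=41: DEC x by 9): {x=19, y=15, z=-8}
  after event 11 (t=51: SET z = 19): {x=19, y=15, z=19}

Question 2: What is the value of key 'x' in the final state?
Track key 'x' through all 11 events:
  event 1 (t=2: SET y = 16): x unchanged
  event 2 (t=8: SET x = 44): x (absent) -> 44
  event 3 (t=9: SET y = 36): x unchanged
  event 4 (t=12: SET z = 15): x unchanged
  event 5 (t=22: SET z = -8): x unchanged
  event 6 (t=26: SET x = -12): x 44 -> -12
  event 7 (t=27: DEC y by 10): x unchanged
  event 8 (t=31: DEC y by 11): x unchanged
  event 9 (t=39: SET x = 28): x -12 -> 28
  event 10 (t=41: DEC x by 9): x 28 -> 19
  event 11 (t=51: SET z = 19): x unchanged
Final: x = 19

Answer: 19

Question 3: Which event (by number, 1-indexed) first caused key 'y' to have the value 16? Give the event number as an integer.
Answer: 1

Derivation:
Looking for first event where y becomes 16:
  event 1: y (absent) -> 16  <-- first match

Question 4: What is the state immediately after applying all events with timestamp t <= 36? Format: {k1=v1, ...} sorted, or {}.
Apply events with t <= 36 (8 events):
  after event 1 (t=2: SET y = 16): {y=16}
  after event 2 (t=8: SET x = 44): {x=44, y=16}
  after event 3 (t=9: SET y = 36): {x=44, y=36}
  after event 4 (t=12: SET z = 15): {x=44, y=36, z=15}
  after event 5 (t=22: SET z = -8): {x=44, y=36, z=-8}
  after event 6 (t=26: SET x = -12): {x=-12, y=36, z=-8}
  after event 7 (t=27: DEC y by 10): {x=-12, y=26, z=-8}
  after event 8 (t=31: DEC y by 11): {x=-12, y=15, z=-8}

Answer: {x=-12, y=15, z=-8}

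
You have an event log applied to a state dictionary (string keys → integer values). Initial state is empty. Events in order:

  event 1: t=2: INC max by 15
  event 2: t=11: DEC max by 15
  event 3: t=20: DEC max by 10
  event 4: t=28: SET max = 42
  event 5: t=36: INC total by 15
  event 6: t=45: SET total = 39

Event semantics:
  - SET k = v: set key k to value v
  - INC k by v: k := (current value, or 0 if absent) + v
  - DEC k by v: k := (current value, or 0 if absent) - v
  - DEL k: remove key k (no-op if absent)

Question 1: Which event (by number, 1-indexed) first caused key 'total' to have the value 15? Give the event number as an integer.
Answer: 5

Derivation:
Looking for first event where total becomes 15:
  event 5: total (absent) -> 15  <-- first match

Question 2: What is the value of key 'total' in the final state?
Answer: 39

Derivation:
Track key 'total' through all 6 events:
  event 1 (t=2: INC max by 15): total unchanged
  event 2 (t=11: DEC max by 15): total unchanged
  event 3 (t=20: DEC max by 10): total unchanged
  event 4 (t=28: SET max = 42): total unchanged
  event 5 (t=36: INC total by 15): total (absent) -> 15
  event 6 (t=45: SET total = 39): total 15 -> 39
Final: total = 39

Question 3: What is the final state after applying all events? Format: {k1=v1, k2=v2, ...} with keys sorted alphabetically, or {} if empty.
  after event 1 (t=2: INC max by 15): {max=15}
  after event 2 (t=11: DEC max by 15): {max=0}
  after event 3 (t=20: DEC max by 10): {max=-10}
  after event 4 (t=28: SET max = 42): {max=42}
  after event 5 (t=36: INC total by 15): {max=42, total=15}
  after event 6 (t=45: SET total = 39): {max=42, total=39}

Answer: {max=42, total=39}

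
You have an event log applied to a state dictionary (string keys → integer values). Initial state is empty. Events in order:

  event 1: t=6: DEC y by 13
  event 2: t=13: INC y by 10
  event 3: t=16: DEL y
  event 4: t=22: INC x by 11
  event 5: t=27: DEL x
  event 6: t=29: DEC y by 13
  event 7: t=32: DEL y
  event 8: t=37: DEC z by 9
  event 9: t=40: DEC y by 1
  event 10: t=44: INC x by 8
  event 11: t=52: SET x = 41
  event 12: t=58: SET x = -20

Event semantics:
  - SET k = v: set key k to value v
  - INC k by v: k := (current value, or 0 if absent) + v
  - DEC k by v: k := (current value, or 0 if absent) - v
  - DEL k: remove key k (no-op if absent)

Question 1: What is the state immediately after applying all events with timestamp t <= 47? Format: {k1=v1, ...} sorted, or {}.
Apply events with t <= 47 (10 events):
  after event 1 (t=6: DEC y by 13): {y=-13}
  after event 2 (t=13: INC y by 10): {y=-3}
  after event 3 (t=16: DEL y): {}
  after event 4 (t=22: INC x by 11): {x=11}
  after event 5 (t=27: DEL x): {}
  after event 6 (t=29: DEC y by 13): {y=-13}
  after event 7 (t=32: DEL y): {}
  after event 8 (t=37: DEC z by 9): {z=-9}
  after event 9 (t=40: DEC y by 1): {y=-1, z=-9}
  after event 10 (t=44: INC x by 8): {x=8, y=-1, z=-9}

Answer: {x=8, y=-1, z=-9}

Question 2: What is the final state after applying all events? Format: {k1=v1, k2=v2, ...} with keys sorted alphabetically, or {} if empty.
Answer: {x=-20, y=-1, z=-9}

Derivation:
  after event 1 (t=6: DEC y by 13): {y=-13}
  after event 2 (t=13: INC y by 10): {y=-3}
  after event 3 (t=16: DEL y): {}
  after event 4 (t=22: INC x by 11): {x=11}
  after event 5 (t=27: DEL x): {}
  after event 6 (t=29: DEC y by 13): {y=-13}
  after event 7 (t=32: DEL y): {}
  after event 8 (t=37: DEC z by 9): {z=-9}
  after event 9 (t=40: DEC y by 1): {y=-1, z=-9}
  after event 10 (t=44: INC x by 8): {x=8, y=-1, z=-9}
  after event 11 (t=52: SET x = 41): {x=41, y=-1, z=-9}
  after event 12 (t=58: SET x = -20): {x=-20, y=-1, z=-9}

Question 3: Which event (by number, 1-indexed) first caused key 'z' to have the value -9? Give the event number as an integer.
Answer: 8

Derivation:
Looking for first event where z becomes -9:
  event 8: z (absent) -> -9  <-- first match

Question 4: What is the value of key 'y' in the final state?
Answer: -1

Derivation:
Track key 'y' through all 12 events:
  event 1 (t=6: DEC y by 13): y (absent) -> -13
  event 2 (t=13: INC y by 10): y -13 -> -3
  event 3 (t=16: DEL y): y -3 -> (absent)
  event 4 (t=22: INC x by 11): y unchanged
  event 5 (t=27: DEL x): y unchanged
  event 6 (t=29: DEC y by 13): y (absent) -> -13
  event 7 (t=32: DEL y): y -13 -> (absent)
  event 8 (t=37: DEC z by 9): y unchanged
  event 9 (t=40: DEC y by 1): y (absent) -> -1
  event 10 (t=44: INC x by 8): y unchanged
  event 11 (t=52: SET x = 41): y unchanged
  event 12 (t=58: SET x = -20): y unchanged
Final: y = -1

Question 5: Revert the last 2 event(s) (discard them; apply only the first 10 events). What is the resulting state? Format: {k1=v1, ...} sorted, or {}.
Answer: {x=8, y=-1, z=-9}

Derivation:
Keep first 10 events (discard last 2):
  after event 1 (t=6: DEC y by 13): {y=-13}
  after event 2 (t=13: INC y by 10): {y=-3}
  after event 3 (t=16: DEL y): {}
  after event 4 (t=22: INC x by 11): {x=11}
  after event 5 (t=27: DEL x): {}
  after event 6 (t=29: DEC y by 13): {y=-13}
  after event 7 (t=32: DEL y): {}
  after event 8 (t=37: DEC z by 9): {z=-9}
  after event 9 (t=40: DEC y by 1): {y=-1, z=-9}
  after event 10 (t=44: INC x by 8): {x=8, y=-1, z=-9}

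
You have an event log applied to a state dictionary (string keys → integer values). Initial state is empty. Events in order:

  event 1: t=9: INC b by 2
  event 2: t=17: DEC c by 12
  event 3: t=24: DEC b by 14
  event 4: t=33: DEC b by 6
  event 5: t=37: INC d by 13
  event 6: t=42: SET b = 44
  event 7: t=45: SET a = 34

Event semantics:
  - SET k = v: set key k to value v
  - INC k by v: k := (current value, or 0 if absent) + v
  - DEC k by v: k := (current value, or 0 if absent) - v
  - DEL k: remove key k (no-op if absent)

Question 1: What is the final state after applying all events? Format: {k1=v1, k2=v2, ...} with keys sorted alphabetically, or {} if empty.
Answer: {a=34, b=44, c=-12, d=13}

Derivation:
  after event 1 (t=9: INC b by 2): {b=2}
  after event 2 (t=17: DEC c by 12): {b=2, c=-12}
  after event 3 (t=24: DEC b by 14): {b=-12, c=-12}
  after event 4 (t=33: DEC b by 6): {b=-18, c=-12}
  after event 5 (t=37: INC d by 13): {b=-18, c=-12, d=13}
  after event 6 (t=42: SET b = 44): {b=44, c=-12, d=13}
  after event 7 (t=45: SET a = 34): {a=34, b=44, c=-12, d=13}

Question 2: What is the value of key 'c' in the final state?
Track key 'c' through all 7 events:
  event 1 (t=9: INC b by 2): c unchanged
  event 2 (t=17: DEC c by 12): c (absent) -> -12
  event 3 (t=24: DEC b by 14): c unchanged
  event 4 (t=33: DEC b by 6): c unchanged
  event 5 (t=37: INC d by 13): c unchanged
  event 6 (t=42: SET b = 44): c unchanged
  event 7 (t=45: SET a = 34): c unchanged
Final: c = -12

Answer: -12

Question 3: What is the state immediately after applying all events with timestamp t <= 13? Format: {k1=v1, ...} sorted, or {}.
Answer: {b=2}

Derivation:
Apply events with t <= 13 (1 events):
  after event 1 (t=9: INC b by 2): {b=2}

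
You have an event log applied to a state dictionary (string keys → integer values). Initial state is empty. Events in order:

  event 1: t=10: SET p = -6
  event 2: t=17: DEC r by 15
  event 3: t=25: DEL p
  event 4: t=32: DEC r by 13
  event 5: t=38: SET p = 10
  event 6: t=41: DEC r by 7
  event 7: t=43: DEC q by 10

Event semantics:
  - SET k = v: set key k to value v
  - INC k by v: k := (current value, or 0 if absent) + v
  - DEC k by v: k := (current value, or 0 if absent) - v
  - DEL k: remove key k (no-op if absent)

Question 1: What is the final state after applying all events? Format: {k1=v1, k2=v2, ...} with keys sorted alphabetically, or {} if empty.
  after event 1 (t=10: SET p = -6): {p=-6}
  after event 2 (t=17: DEC r by 15): {p=-6, r=-15}
  after event 3 (t=25: DEL p): {r=-15}
  after event 4 (t=32: DEC r by 13): {r=-28}
  after event 5 (t=38: SET p = 10): {p=10, r=-28}
  after event 6 (t=41: DEC r by 7): {p=10, r=-35}
  after event 7 (t=43: DEC q by 10): {p=10, q=-10, r=-35}

Answer: {p=10, q=-10, r=-35}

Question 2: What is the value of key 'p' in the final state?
Track key 'p' through all 7 events:
  event 1 (t=10: SET p = -6): p (absent) -> -6
  event 2 (t=17: DEC r by 15): p unchanged
  event 3 (t=25: DEL p): p -6 -> (absent)
  event 4 (t=32: DEC r by 13): p unchanged
  event 5 (t=38: SET p = 10): p (absent) -> 10
  event 6 (t=41: DEC r by 7): p unchanged
  event 7 (t=43: DEC q by 10): p unchanged
Final: p = 10

Answer: 10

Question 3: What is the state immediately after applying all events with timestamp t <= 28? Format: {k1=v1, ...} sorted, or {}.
Apply events with t <= 28 (3 events):
  after event 1 (t=10: SET p = -6): {p=-6}
  after event 2 (t=17: DEC r by 15): {p=-6, r=-15}
  after event 3 (t=25: DEL p): {r=-15}

Answer: {r=-15}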